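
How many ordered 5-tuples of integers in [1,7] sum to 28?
Coefficient of x^28 in (x + x² + ... + x^7)^5. By inclusion-exclusion on dice exceeding 7: Σ_j (-1)^j C(5,j)·C(28-1-7j, 4) = C(5,0)·C(27,4) - C(5,1)·C(20,4) + C(5,2)·C(13,4) - C(5,3)·C(6,4) = 1·17550 - 5·4845 + 10·715 - 10·15 = 325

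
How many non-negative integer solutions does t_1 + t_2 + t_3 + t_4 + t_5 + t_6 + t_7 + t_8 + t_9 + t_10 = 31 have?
C(31+10-1, 10-1) = C(40, 9) = 273438880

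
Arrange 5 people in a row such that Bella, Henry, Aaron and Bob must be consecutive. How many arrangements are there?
Treat the 4 as one block: (5-4+1)! × 4! = 2 × 24 = 48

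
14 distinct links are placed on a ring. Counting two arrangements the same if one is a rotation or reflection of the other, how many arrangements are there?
(14-1)!/2 = 6227020800/2 = 3113510400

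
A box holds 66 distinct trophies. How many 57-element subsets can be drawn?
C(66,57) = 66!/(57!×9!) = 37014131440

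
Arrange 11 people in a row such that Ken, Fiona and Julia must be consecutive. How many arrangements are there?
Treat the 3 as one block: (11-3+1)! × 3! = 362880 × 6 = 2177280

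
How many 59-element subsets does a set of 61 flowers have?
C(61,59) = 61!/(59!×2!) = 1830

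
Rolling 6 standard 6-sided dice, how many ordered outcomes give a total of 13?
Coefficient of x^13 in (x + x² + ... + x^6)^6. By inclusion-exclusion on dice exceeding 6: Σ_j (-1)^j C(6,j)·C(13-1-6j, 5) = C(6,0)·C(12,5) - C(6,1)·C(6,5) = 1·792 - 6·6 = 756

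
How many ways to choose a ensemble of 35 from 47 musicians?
C(47,35) = 47!/(35!×12!) = 52251400851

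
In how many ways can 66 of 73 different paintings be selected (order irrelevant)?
C(73,66) = 73!/(66!×7!) = 1629348612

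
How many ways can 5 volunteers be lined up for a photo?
5! = 120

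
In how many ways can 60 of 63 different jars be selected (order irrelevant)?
C(63,60) = 63!/(60!×3!) = 39711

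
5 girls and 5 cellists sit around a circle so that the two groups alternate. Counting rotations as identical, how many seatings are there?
Fix one of the girls: (5-1)! ways for the remaining girls, × 5! ways for the cellists = 24 × 120 = 2880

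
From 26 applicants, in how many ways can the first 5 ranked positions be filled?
P(26,5) = 26!/(26-5)! = 7893600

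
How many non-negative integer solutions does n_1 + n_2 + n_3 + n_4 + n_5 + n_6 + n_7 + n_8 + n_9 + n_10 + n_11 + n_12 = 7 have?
C(7+12-1, 12-1) = C(18, 11) = 31824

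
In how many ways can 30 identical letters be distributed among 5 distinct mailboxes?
C(30+5-1, 5-1) = C(34, 4) = 46376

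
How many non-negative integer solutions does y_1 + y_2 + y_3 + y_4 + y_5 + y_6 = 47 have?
C(47+6-1, 6-1) = C(52, 5) = 2598960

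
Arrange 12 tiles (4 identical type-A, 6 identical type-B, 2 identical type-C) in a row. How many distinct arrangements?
12! / (4! × 6! × 2!) = 13860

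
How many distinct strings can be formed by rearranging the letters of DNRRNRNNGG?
10! / (1! × 2! × 4! × 3!) = 12600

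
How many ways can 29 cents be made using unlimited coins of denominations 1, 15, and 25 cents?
Coefficient of x^29 in 1/(1-x^1) · 1/(1-x^15) · 1/(1-x^25). Case on j = number of 25-cent coins (j = 0..1); remainder r = 29 - 25j is made from {1,15} in ⌊r/15⌋+1 ways. r = 29, 4 → 2 + 1 = 3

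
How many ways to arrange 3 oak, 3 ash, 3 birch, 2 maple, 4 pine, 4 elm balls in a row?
19! / (3! × 3! × 3! × 2! × 4! × 4!) = 488864376000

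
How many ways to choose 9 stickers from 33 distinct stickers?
C(33,9) = 33!/(9!×24!) = 38567100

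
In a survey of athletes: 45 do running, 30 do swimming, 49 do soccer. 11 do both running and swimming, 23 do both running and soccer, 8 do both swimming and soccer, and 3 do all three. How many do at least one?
|A∪B∪C| = 45+30+49-11-23-8+3 = 85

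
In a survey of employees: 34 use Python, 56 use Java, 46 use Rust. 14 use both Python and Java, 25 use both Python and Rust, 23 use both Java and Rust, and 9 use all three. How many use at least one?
|A∪B∪C| = 34+56+46-14-25-23+9 = 83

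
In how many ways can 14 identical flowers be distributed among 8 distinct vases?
C(14+8-1, 8-1) = C(21, 7) = 116280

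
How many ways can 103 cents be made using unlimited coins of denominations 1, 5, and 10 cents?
Coefficient of x^103 in 1/(1-x^1) · 1/(1-x^5) · 1/(1-x^10). Case on j = number of 10-cent coins (j = 0..10); remainder r = 103 - 10j is made from {1,5} in ⌊r/5⌋+1 ways. r = 103, 93, 83, 73, 63, 53, 43, 33, 23, 13, 3 → 21 + 19 + 17 + 15 + 13 + 11 + 9 + 7 + 5 + 3 + 1 = 121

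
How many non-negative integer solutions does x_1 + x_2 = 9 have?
C(9+2-1, 2-1) = C(10, 1) = 10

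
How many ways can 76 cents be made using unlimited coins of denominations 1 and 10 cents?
Coefficient of x^76 in 1/(1-x^1) · 1/(1-x^10). Use j coins of 10 for j = 0..⌊76/10⌋ = 7, the rest in 1s: 7 + 1 = 8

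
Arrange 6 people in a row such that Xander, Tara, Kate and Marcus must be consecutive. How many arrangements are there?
Treat the 4 as one block: (6-4+1)! × 4! = 6 × 24 = 144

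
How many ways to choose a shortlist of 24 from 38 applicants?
C(38,24) = 38!/(24!×14!) = 9669554100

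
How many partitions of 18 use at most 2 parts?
By conjugation, equals partitions of 18 into parts ≤ 2. Let r_j(i) = number of partitions of i into parts ≤ j, for i = 0..18. r_1(i) = 1 for all i; r_j(i) = r_{j-1}(i) + r_j(i-j). Rows j = 2..2: ≤2: 1 1 2 2 3 3 4 4 5 5 6 6 7 7 8 8 9 9 10. r_2(18) = 10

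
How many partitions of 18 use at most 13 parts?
By conjugation, equals partitions of 18 into parts ≤ 13. Let r_j(i) = number of partitions of i into parts ≤ j, for i = 0..18. r_1(i) = 1 for all i; r_j(i) = r_{j-1}(i) + r_j(i-j). Rows j = 2..13: ≤2: 1 1 2 2 3 3 4 4 5 5 6 6 7 7 8 8 9 9 10; ≤3: 1 1 2 3 4 5 7 8 10 12 14 16 19 21 24 27 30 33 37; ≤4: 1 1 2 3 5 6 9 11 15 18 23 27 34 39 47 54 64 72 84; ≤5: 1 1 2 3 5 7 10 13 18 23 30 37 47 57 70 84 101 119 141; ≤6: 1 1 2 3 5 7 11 14 20 26 35 44 58 71 90 110 136 163 199; ≤7: 1 1 2 3 5 7 11 15 21 28 38 49 65 82 105 131 164 201 248; ≤8: 1 1 2 3 5 7 11 15 22 29 40 52 70 89 116 146 186 230 288; ≤9: 1 1 2 3 5 7 11 15 22 30 41 54 73 94 123 157 201 252 318; ≤10: 1 1 2 3 5 7 11 15 22 30 42 55 75 97 128 164 212 267 340; ≤11: 1 1 2 3 5 7 11 15 22 30 42 56 76 99 131 169 219 278 355; ≤12: 1 1 2 3 5 7 11 15 22 30 42 56 77 100 133 172 224 285 366; ≤13: 1 1 2 3 5 7 11 15 22 30 42 56 77 101 134 174 227 290 373. r_13(18) = 373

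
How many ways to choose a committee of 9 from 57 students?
C(57,9) = 57!/(9!×48!) = 8996462475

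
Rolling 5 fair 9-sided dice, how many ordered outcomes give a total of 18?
Coefficient of x^18 in (x + x² + ... + x^9)^5. By inclusion-exclusion on dice exceeding 9: Σ_j (-1)^j C(5,j)·C(18-1-9j, 4) = C(5,0)·C(17,4) - C(5,1)·C(8,4) = 1·2380 - 5·70 = 2030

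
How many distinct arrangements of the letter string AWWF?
4! / (2! × 1! × 1!) = 12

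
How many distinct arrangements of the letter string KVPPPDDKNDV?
11! / (3! × 3! × 1! × 2! × 2!) = 277200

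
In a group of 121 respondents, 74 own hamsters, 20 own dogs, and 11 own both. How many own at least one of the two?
|A∪B| = |A| + |B| - |A∩B| = 74 + 20 - 11 = 83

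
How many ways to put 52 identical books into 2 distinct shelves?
C(52+2-1, 2-1) = C(53, 1) = 53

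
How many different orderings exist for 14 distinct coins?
14! = 87178291200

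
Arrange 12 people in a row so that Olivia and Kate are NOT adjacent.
Total - adjacent = 12! - (12-1)!×2 = 479001600 - 79833600 = 399168000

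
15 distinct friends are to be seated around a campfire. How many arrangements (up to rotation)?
Circular: fix one position, arrange the rest. (15-1)! = 87178291200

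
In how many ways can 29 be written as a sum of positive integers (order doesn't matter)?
Pentagonal recurrence p(n) = p(n-1) + p(n-2) - p(n-5) - p(n-7) + p(n-12) + p(n-15) - ... gives p(0..28) = 1, 1, 2, 3, 5, 7, 11, 15, 22, 30, 42, 56, 77, 101, 135, 176, 231, 297, 385, 490, 627, 792, 1002, 1255, 1575, 1958, 2436, 3010, 3718. p(29) = p(28) + p(27) - p(24) - p(22) + p(17) + p(14) - p(7) - p(3) = 3718 + 3010 - 1575 - 1002 + 297 + 135 - 15 - 3 = 4565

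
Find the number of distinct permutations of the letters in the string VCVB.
4! / (1! × 1! × 2!) = 12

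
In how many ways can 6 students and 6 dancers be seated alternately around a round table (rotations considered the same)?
Fix one of the students: (6-1)! ways for the remaining students, × 6! ways for the dancers = 120 × 720 = 86400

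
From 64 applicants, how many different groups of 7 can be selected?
C(64,7) = 64!/(7!×57!) = 621216192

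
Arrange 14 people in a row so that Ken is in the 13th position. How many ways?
Fix one position: (14-1)! = 6227020800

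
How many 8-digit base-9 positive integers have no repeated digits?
First digit: 8 choices (nonzero). Then descending: 8 × 8 × 7 × 6 × 5 × 4 × 3 × 2 = 322560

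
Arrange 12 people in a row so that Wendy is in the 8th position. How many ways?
Fix one position: (12-1)! = 39916800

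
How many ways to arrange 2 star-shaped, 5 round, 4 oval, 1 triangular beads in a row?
12! / (2! × 5! × 4! × 1!) = 83160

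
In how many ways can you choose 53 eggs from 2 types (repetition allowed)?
C(53+2-1, 2-1) = C(54, 1) = 54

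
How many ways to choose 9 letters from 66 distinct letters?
C(66,9) = 66!/(9!×57!) = 37014131440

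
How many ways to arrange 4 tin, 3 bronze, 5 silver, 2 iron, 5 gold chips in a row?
19! / (4! × 3! × 5! × 2! × 5!) = 29331862560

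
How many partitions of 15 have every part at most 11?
Let r_j(i) = number of partitions of i into parts ≤ j, for i = 0..15. r_1(i) = 1 for all i; r_j(i) = r_{j-1}(i) + r_j(i-j). Rows j = 2..11: ≤2: 1 1 2 2 3 3 4 4 5 5 6 6 7 7 8 8; ≤3: 1 1 2 3 4 5 7 8 10 12 14 16 19 21 24 27; ≤4: 1 1 2 3 5 6 9 11 15 18 23 27 34 39 47 54; ≤5: 1 1 2 3 5 7 10 13 18 23 30 37 47 57 70 84; ≤6: 1 1 2 3 5 7 11 14 20 26 35 44 58 71 90 110; ≤7: 1 1 2 3 5 7 11 15 21 28 38 49 65 82 105 131; ≤8: 1 1 2 3 5 7 11 15 22 29 40 52 70 89 116 146; ≤9: 1 1 2 3 5 7 11 15 22 30 41 54 73 94 123 157; ≤10: 1 1 2 3 5 7 11 15 22 30 42 55 75 97 128 164; ≤11: 1 1 2 3 5 7 11 15 22 30 42 56 76 99 131 169. r_11(15) = 169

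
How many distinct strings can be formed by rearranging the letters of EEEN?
4! / (1! × 3!) = 4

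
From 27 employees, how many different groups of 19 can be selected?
C(27,19) = 27!/(19!×8!) = 2220075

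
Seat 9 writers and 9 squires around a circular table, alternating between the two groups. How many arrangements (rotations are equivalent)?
Fix one of the writers: (9-1)! ways for the remaining writers, × 9! ways for the squires = 40320 × 362880 = 14631321600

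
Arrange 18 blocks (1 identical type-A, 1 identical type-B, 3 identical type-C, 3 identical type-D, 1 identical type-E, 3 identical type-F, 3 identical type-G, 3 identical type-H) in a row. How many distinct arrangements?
18! / (1! × 1! × 3! × 3! × 1! × 3! × 3! × 3!) = 823350528000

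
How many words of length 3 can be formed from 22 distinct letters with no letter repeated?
P(22,3) = 22!/(22-3)! = 9240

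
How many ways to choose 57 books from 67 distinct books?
C(67,57) = 67!/(57!×10!) = 247994680648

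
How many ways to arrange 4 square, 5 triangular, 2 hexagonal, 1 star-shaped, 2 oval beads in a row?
14! / (4! × 5! × 2! × 1! × 2!) = 7567560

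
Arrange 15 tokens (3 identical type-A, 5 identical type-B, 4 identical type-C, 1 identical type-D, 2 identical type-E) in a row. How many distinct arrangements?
15! / (3! × 5! × 4! × 1! × 2!) = 37837800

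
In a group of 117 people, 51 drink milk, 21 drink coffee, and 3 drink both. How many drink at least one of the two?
|A∪B| = |A| + |B| - |A∩B| = 51 + 21 - 3 = 69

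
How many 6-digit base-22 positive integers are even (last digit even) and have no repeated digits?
Last∈{0,2,4,6,8,10,12,14,16,18,20}. Last=0: 2441880. Last nonzero: 10×20×P(20,4) = 23256000. Total = 25697880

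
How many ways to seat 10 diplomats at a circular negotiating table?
Circular: fix one position, arrange the rest. (10-1)! = 362880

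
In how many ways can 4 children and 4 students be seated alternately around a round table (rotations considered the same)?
Fix one of the children: (4-1)! ways for the remaining children, × 4! ways for the students = 6 × 24 = 144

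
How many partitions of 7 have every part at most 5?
Let r_j(i) = number of partitions of i into parts ≤ j, for i = 0..7. r_1(i) = 1 for all i; r_j(i) = r_{j-1}(i) + r_j(i-j). Rows j = 2..5: ≤2: 1 1 2 2 3 3 4 4; ≤3: 1 1 2 3 4 5 7 8; ≤4: 1 1 2 3 5 6 9 11; ≤5: 1 1 2 3 5 7 10 13. r_5(7) = 13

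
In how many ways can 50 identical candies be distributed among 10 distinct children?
C(50+10-1, 10-1) = C(59, 9) = 12565671261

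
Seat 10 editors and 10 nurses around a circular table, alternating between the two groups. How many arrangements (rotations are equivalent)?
Fix one of the editors: (10-1)! ways for the remaining editors, × 10! ways for the nurses = 362880 × 3628800 = 1316818944000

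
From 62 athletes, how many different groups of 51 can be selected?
C(62,51) = 62!/(51!×11!) = 508271323092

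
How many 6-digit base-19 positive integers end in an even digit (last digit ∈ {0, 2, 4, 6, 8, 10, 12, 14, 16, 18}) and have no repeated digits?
Last∈{0,2,4,6,8,10,12,14,16,18}. Last=0: 1028160. Last nonzero: 9×17×P(17,4) = 8739360. Total = 9767520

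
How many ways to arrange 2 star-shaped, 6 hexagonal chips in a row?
8! / (2! × 6!) = 28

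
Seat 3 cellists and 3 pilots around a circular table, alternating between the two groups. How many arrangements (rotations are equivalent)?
Fix one of the cellists: (3-1)! ways for the remaining cellists, × 3! ways for the pilots = 2 × 6 = 12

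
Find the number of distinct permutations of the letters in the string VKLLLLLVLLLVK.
13! / (8! × 2! × 3!) = 12870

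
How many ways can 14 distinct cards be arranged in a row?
14! = 87178291200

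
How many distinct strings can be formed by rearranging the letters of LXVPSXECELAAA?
13! / (1! × 1! × 3! × 2! × 1! × 1! × 2! × 2!) = 129729600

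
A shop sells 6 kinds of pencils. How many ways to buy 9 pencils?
C(9+6-1, 6-1) = C(14, 5) = 2002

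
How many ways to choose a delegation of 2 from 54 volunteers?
C(54,2) = 54!/(2!×52!) = 1431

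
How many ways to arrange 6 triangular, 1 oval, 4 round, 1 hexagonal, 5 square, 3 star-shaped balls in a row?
20! / (6! × 1! × 4! × 1! × 5! × 3!) = 195545750400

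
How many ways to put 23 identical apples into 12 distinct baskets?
C(23+12-1, 12-1) = C(34, 11) = 286097760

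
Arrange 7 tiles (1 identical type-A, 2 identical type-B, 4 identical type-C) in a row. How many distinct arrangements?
7! / (1! × 2! × 4!) = 105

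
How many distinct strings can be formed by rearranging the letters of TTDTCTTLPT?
10! / (1! × 1! × 1! × 6! × 1!) = 5040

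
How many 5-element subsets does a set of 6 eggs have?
C(6,5) = 6!/(5!×1!) = 6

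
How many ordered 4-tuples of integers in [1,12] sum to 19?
Coefficient of x^19 in (x + x² + ... + x^12)^4. By inclusion-exclusion on dice exceeding 12: Σ_j (-1)^j C(4,j)·C(19-1-12j, 3) = C(4,0)·C(18,3) - C(4,1)·C(6,3) = 1·816 - 4·20 = 736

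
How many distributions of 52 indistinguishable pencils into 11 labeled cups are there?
C(52+11-1, 11-1) = C(62, 10) = 107518933731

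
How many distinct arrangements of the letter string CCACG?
5! / (1! × 3! × 1!) = 20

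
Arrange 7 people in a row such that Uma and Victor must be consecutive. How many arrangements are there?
Treat the 2 as one block: (7-2+1)! × 2! = 720 × 2 = 1440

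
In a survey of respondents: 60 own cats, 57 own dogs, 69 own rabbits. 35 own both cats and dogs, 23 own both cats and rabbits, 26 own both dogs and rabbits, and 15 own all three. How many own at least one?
|A∪B∪C| = 60+57+69-35-23-26+15 = 117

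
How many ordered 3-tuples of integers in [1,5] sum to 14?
Coefficient of x^14 in (x + x² + ... + x^5)^3. By inclusion-exclusion on dice exceeding 5: Σ_j (-1)^j C(3,j)·C(14-1-5j, 2) = C(3,0)·C(13,2) - C(3,1)·C(8,2) + C(3,2)·C(3,2) = 1·78 - 3·28 + 3·3 = 3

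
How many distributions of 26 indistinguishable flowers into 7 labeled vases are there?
C(26+7-1, 7-1) = C(32, 6) = 906192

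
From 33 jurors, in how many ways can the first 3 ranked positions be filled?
P(33,3) = 33!/(33-3)! = 32736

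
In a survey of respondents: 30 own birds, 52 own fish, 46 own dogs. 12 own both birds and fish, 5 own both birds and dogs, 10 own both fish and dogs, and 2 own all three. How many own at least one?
|A∪B∪C| = 30+52+46-12-5-10+2 = 103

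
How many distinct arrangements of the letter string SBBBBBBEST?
10! / (1! × 2! × 6! × 1!) = 2520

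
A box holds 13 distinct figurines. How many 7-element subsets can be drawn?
C(13,7) = 13!/(7!×6!) = 1716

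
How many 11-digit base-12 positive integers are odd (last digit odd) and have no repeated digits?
Last∈{1,3,5,7,9,11}. Last=0: 0. Last nonzero: 6×10×P(10,9) = 217728000. Total = 217728000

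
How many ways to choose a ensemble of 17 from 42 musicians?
C(42,17) = 42!/(17!×25!) = 254661927156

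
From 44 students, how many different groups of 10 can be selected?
C(44,10) = 44!/(10!×34!) = 2481256778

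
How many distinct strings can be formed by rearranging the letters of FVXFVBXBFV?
10! / (3! × 3! × 2! × 2!) = 25200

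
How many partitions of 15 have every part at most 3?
Let r_j(i) = number of partitions of i into parts ≤ j, for i = 0..15. r_1(i) = 1 for all i; r_j(i) = r_{j-1}(i) + r_j(i-j). Rows j = 2..3: ≤2: 1 1 2 2 3 3 4 4 5 5 6 6 7 7 8 8; ≤3: 1 1 2 3 4 5 7 8 10 12 14 16 19 21 24 27. r_3(15) = 27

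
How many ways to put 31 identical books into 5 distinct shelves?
C(31+5-1, 5-1) = C(35, 4) = 52360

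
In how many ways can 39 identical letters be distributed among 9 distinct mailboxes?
C(39+9-1, 9-1) = C(47, 8) = 314457495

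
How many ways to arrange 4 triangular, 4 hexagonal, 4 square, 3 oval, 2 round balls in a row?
17! / (4! × 4! × 4! × 3! × 2!) = 2144142000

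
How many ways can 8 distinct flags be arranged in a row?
8! = 40320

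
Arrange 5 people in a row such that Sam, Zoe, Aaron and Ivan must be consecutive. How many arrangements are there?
Treat the 4 as one block: (5-4+1)! × 4! = 2 × 24 = 48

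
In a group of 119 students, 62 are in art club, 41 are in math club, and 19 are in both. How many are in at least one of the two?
|A∪B| = |A| + |B| - |A∩B| = 62 + 41 - 19 = 84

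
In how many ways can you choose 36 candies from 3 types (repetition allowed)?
C(36+3-1, 3-1) = C(38, 2) = 703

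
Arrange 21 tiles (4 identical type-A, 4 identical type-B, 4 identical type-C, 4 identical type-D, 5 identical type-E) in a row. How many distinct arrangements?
21! / (4! × 4! × 4! × 4! × 5!) = 1283268987000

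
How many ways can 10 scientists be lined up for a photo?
10! = 3628800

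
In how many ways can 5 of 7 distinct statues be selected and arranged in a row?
P(7,5) = 7!/(7-5)! = 2520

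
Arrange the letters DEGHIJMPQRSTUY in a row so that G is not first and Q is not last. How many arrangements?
By inclusion-exclusion: 14! - 2×(14-1)! + (14-2)! = 87178291200 - 12454041600 + 479001600 = 75203251200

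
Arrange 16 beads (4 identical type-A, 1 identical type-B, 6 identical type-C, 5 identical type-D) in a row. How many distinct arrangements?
16! / (4! × 1! × 6! × 5!) = 10090080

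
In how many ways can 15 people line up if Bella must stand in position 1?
Fix one position: (15-1)! = 87178291200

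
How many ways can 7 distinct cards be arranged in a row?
7! = 5040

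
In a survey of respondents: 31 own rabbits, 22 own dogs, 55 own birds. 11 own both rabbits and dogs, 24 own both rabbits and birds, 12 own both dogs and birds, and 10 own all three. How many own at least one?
|A∪B∪C| = 31+22+55-11-24-12+10 = 71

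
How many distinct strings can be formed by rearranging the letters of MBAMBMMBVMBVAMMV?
16! / (7! × 4! × 3! × 2!) = 14414400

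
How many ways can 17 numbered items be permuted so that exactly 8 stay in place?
Choose the 8 fixed points C(17,8) = 24310, derange the rest: !9 = Σ_{j=0}^{9} (-1)^j·9!/j! = 362880 - 362880 + 181440 - 60480 + 15120 - 3024 + 504 - 72 + 9 - 1 = 133496. Product = 24310 × 133496 = 3245287760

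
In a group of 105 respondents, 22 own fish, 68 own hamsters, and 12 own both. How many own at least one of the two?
|A∪B| = |A| + |B| - |A∩B| = 22 + 68 - 12 = 78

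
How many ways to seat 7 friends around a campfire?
Circular: fix one position, arrange the rest. (7-1)! = 720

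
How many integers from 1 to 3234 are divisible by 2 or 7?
⌊3234/2⌋ + ⌊3234/7⌋ - ⌊3234/14⌋ = 1617 + 462 - 231 = 1848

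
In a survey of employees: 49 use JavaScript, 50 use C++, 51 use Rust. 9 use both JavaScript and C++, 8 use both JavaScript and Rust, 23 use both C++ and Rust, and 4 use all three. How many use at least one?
|A∪B∪C| = 49+50+51-9-8-23+4 = 114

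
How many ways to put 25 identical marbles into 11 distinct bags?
C(25+11-1, 11-1) = C(35, 10) = 183579396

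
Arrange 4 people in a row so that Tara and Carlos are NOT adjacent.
Total - adjacent = 4! - (4-1)!×2 = 24 - 12 = 12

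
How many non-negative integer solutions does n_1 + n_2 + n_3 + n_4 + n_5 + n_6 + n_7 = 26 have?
C(26+7-1, 7-1) = C(32, 6) = 906192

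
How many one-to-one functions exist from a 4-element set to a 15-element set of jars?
P(15,4) = 15!/(15-4)! = 32760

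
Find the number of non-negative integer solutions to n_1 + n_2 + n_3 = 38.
C(38+3-1, 3-1) = C(40, 2) = 780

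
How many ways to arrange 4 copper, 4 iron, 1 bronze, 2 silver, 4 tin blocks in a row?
15! / (4! × 4! × 1! × 2! × 4!) = 47297250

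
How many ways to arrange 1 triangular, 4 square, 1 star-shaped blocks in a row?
6! / (1! × 4! × 1!) = 30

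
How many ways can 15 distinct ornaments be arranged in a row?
15! = 1307674368000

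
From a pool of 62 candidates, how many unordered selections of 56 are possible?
C(62,56) = 62!/(56!×6!) = 61474519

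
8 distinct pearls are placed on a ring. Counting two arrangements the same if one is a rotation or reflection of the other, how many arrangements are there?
(8-1)!/2 = 5040/2 = 2520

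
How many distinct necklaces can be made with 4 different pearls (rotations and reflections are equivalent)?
(4-1)!/2 = 6/2 = 3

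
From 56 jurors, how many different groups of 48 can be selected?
C(56,48) = 56!/(48!×8!) = 1420494075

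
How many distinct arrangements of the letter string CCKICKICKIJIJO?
14! / (4! × 4! × 3! × 2! × 1!) = 12612600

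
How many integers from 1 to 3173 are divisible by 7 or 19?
⌊3173/7⌋ + ⌊3173/19⌋ - ⌊3173/133⌋ = 453 + 167 - 23 = 597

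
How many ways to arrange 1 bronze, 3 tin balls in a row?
4! / (1! × 3!) = 4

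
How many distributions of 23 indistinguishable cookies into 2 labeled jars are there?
C(23+2-1, 2-1) = C(24, 1) = 24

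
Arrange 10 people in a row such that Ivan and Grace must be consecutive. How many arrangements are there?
Treat the 2 as one block: (10-2+1)! × 2! = 362880 × 2 = 725760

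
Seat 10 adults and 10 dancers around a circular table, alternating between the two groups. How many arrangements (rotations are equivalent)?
Fix one of the adults: (10-1)! ways for the remaining adults, × 10! ways for the dancers = 362880 × 3628800 = 1316818944000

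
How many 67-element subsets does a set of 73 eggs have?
C(73,67) = 73!/(67!×6!) = 170230452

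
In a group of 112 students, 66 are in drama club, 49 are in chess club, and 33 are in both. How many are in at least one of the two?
|A∪B| = |A| + |B| - |A∩B| = 66 + 49 - 33 = 82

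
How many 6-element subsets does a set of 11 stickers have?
C(11,6) = 11!/(6!×5!) = 462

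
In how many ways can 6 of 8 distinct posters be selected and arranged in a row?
P(8,6) = 8!/(8-6)! = 20160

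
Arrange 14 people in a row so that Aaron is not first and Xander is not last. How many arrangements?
By inclusion-exclusion: 14! - 2×(14-1)! + (14-2)! = 87178291200 - 12454041600 + 479001600 = 75203251200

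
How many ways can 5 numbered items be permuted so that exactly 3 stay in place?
Choose the 3 fixed points C(5,3) = 10, derange the rest: !2 = Σ_{j=0}^{2} (-1)^j·2!/j! = 2 - 2 + 1 = 1. Product = 10 × 1 = 10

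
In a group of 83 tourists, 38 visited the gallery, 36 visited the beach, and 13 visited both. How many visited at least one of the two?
|A∪B| = |A| + |B| - |A∩B| = 38 + 36 - 13 = 61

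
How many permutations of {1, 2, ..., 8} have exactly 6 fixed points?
Choose the 6 fixed points C(8,6) = 28, derange the rest: !2 = Σ_{j=0}^{2} (-1)^j·2!/j! = 2 - 2 + 1 = 1. Product = 28 × 1 = 28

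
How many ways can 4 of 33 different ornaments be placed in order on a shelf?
P(33,4) = 33!/(33-4)! = 982080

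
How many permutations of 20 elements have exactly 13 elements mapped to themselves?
Choose the 13 fixed points C(20,13) = 77520, derange the rest: !7 = Σ_{j=0}^{7} (-1)^j·7!/j! = 5040 - 5040 + 2520 - 840 + 210 - 42 + 7 - 1 = 1854. Product = 77520 × 1854 = 143722080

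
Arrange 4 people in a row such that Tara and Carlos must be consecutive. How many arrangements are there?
Treat the 2 as one block: (4-2+1)! × 2! = 6 × 2 = 12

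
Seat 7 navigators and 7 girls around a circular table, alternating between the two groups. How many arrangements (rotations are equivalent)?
Fix one of the navigators: (7-1)! ways for the remaining navigators, × 7! ways for the girls = 720 × 5040 = 3628800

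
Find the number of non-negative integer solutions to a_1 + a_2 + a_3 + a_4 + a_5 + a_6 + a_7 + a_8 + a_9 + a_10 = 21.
C(21+10-1, 10-1) = C(30, 9) = 14307150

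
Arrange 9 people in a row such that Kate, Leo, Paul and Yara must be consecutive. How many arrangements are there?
Treat the 4 as one block: (9-4+1)! × 4! = 720 × 24 = 17280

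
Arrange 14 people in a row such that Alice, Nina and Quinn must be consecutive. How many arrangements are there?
Treat the 3 as one block: (14-3+1)! × 3! = 479001600 × 6 = 2874009600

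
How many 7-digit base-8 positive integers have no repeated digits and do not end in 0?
Last digit: 7 nonzero choices. First digit: 6 (nonzero, ≠last). Middle 5: P(6,5) = 720. Total = 30240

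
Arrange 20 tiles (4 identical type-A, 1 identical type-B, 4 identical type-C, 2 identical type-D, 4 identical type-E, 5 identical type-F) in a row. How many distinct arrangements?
20! / (4! × 1! × 4! × 2! × 4! × 5!) = 733296564000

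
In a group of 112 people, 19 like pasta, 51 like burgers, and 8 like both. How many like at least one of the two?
|A∪B| = |A| + |B| - |A∩B| = 19 + 51 - 8 = 62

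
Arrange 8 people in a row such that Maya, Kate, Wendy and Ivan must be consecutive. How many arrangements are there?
Treat the 4 as one block: (8-4+1)! × 4! = 120 × 24 = 2880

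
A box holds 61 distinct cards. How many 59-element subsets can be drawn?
C(61,59) = 61!/(59!×2!) = 1830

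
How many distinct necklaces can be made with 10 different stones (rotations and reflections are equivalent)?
(10-1)!/2 = 362880/2 = 181440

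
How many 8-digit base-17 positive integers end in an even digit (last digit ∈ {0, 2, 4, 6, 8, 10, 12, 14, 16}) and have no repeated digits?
Last∈{0,2,4,6,8,10,12,14,16}. Last=0: 57657600. Last nonzero: 8×15×P(15,6) = 432432000. Total = 490089600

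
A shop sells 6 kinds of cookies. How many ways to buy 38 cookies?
C(38+6-1, 6-1) = C(43, 5) = 962598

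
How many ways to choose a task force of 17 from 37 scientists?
C(37,17) = 37!/(17!×20!) = 15905368710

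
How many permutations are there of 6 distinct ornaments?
6! = 720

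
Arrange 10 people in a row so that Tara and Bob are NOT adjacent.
Total - adjacent = 10! - (10-1)!×2 = 3628800 - 725760 = 2903040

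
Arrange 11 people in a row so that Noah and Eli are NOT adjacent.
Total - adjacent = 11! - (11-1)!×2 = 39916800 - 7257600 = 32659200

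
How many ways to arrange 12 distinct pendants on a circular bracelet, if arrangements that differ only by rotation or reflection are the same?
(12-1)!/2 = 39916800/2 = 19958400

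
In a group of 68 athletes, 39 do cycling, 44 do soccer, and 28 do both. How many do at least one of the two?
|A∪B| = |A| + |B| - |A∩B| = 39 + 44 - 28 = 55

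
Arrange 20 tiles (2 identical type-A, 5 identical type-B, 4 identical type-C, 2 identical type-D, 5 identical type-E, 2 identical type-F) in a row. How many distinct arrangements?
20! / (2! × 5! × 4! × 2! × 5! × 2!) = 879955876800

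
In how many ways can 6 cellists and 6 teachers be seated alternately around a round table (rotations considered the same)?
Fix one of the cellists: (6-1)! ways for the remaining cellists, × 6! ways for the teachers = 120 × 720 = 86400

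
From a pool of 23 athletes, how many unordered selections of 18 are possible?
C(23,18) = 23!/(18!×5!) = 33649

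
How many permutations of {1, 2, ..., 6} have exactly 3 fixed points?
Choose the 3 fixed points C(6,3) = 20, derange the rest: !3 = Σ_{j=0}^{3} (-1)^j·3!/j! = 6 - 6 + 3 - 1 = 2. Product = 20 × 2 = 40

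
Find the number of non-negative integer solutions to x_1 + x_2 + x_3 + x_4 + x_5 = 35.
C(35+5-1, 5-1) = C(39, 4) = 82251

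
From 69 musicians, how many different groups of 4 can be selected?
C(69,4) = 69!/(4!×65!) = 864501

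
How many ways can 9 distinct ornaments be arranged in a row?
9! = 362880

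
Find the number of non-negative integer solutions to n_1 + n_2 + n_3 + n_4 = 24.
C(24+4-1, 4-1) = C(27, 3) = 2925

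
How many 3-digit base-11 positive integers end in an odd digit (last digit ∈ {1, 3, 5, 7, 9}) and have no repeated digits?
Last∈{1,3,5,7,9}. Last=0: 0. Last nonzero: 5×9×P(9,1) = 405. Total = 405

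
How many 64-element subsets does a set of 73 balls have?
C(73,64) = 73!/(64!×9!) = 97082021465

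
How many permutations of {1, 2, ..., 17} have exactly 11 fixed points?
Choose the 11 fixed points C(17,11) = 12376, derange the rest: !6 = Σ_{j=0}^{6} (-1)^j·6!/j! = 720 - 720 + 360 - 120 + 30 - 6 + 1 = 265. Product = 12376 × 265 = 3279640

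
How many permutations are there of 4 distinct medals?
4! = 24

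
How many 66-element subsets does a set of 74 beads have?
C(74,66) = 74!/(66!×8!) = 15071474661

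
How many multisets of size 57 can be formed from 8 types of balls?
C(57+8-1, 8-1) = C(64, 7) = 621216192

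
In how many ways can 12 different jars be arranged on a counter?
12! = 479001600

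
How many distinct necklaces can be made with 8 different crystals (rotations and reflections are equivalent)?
(8-1)!/2 = 5040/2 = 2520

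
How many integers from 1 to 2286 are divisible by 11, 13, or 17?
⌊2286/11⌋+⌊2286/13⌋+⌊2286/17⌋ - ⌊2286/143⌋-⌊2286/187⌋-⌊2286/221⌋ + ⌊2286/2431⌋ = 207+175+134 - 15-12-10 + 0 = 479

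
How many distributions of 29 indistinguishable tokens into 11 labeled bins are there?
C(29+11-1, 11-1) = C(39, 10) = 635745396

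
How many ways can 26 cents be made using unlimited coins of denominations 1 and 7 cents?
Coefficient of x^26 in 1/(1-x^1) · 1/(1-x^7). Use j coins of 7 for j = 0..⌊26/7⌋ = 3, the rest in 1s: 3 + 1 = 4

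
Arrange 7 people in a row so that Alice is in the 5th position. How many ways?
Fix one position: (7-1)! = 720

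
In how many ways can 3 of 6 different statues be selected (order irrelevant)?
C(6,3) = 6!/(3!×3!) = 20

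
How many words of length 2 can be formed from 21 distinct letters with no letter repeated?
P(21,2) = 21!/(21-2)! = 420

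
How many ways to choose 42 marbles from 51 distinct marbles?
C(51,42) = 51!/(42!×9!) = 3042312350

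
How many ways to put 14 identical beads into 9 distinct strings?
C(14+9-1, 9-1) = C(22, 8) = 319770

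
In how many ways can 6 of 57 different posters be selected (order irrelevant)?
C(57,6) = 57!/(6!×51!) = 36288252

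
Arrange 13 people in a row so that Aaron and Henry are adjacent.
Treat as block: (13-1)! × 2! = 479001600 × 2 = 958003200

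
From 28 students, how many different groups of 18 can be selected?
C(28,18) = 28!/(18!×10!) = 13123110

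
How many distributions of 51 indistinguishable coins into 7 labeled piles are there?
C(51+7-1, 7-1) = C(57, 6) = 36288252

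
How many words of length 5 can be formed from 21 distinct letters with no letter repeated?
P(21,5) = 21!/(21-5)! = 2441880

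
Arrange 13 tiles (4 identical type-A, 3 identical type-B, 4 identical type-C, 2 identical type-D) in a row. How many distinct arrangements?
13! / (4! × 3! × 4! × 2!) = 900900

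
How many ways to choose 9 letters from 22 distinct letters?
C(22,9) = 22!/(9!×13!) = 497420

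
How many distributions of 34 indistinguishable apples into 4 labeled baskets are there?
C(34+4-1, 4-1) = C(37, 3) = 7770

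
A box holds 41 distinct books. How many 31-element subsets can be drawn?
C(41,31) = 41!/(31!×10!) = 1121099408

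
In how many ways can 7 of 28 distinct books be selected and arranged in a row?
P(28,7) = 28!/(28-7)! = 5967561600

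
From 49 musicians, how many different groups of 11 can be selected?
C(49,11) = 49!/(11!×38!) = 29135916264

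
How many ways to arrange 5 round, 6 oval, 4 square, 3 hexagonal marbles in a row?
18! / (5! × 6! × 4! × 3!) = 514594080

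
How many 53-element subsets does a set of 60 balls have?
C(60,53) = 60!/(53!×7!) = 386206920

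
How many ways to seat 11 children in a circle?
Circular: fix one position, arrange the rest. (11-1)! = 3628800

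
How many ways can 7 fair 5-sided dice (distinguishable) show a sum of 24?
Coefficient of x^24 in (x + x² + ... + x^5)^7. By inclusion-exclusion on dice exceeding 5: Σ_j (-1)^j C(7,j)·C(24-1-5j, 6) = C(7,0)·C(23,6) - C(7,1)·C(18,6) + C(7,2)·C(13,6) - C(7,3)·C(8,6) = 1·100947 - 7·18564 + 21·1716 - 35·28 = 6055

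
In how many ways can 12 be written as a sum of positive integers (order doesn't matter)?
Pentagonal recurrence p(n) = p(n-1) + p(n-2) - p(n-5) - p(n-7) + p(n-12) + p(n-15) - ... gives p(0..11) = 1, 1, 2, 3, 5, 7, 11, 15, 22, 30, 42, 56. p(12) = p(11) + p(10) - p(7) - p(5) + p(0) = 56 + 42 - 15 - 7 + 1 = 77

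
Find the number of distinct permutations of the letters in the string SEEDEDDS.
8! / (2! × 3! × 3!) = 560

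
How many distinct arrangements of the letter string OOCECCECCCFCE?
13! / (7! × 3! × 1! × 2!) = 102960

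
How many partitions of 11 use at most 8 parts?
By conjugation, equals partitions of 11 into parts ≤ 8. Let r_j(i) = number of partitions of i into parts ≤ j, for i = 0..11. r_1(i) = 1 for all i; r_j(i) = r_{j-1}(i) + r_j(i-j). Rows j = 2..8: ≤2: 1 1 2 2 3 3 4 4 5 5 6 6; ≤3: 1 1 2 3 4 5 7 8 10 12 14 16; ≤4: 1 1 2 3 5 6 9 11 15 18 23 27; ≤5: 1 1 2 3 5 7 10 13 18 23 30 37; ≤6: 1 1 2 3 5 7 11 14 20 26 35 44; ≤7: 1 1 2 3 5 7 11 15 21 28 38 49; ≤8: 1 1 2 3 5 7 11 15 22 29 40 52. r_8(11) = 52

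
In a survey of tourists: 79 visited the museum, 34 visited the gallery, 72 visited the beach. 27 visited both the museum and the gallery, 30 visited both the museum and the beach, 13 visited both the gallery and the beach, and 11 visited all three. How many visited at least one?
|A∪B∪C| = 79+34+72-27-30-13+11 = 126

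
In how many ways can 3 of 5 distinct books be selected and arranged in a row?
P(5,3) = 5!/(5-3)! = 60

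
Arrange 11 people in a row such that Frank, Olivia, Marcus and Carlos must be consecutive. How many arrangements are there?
Treat the 4 as one block: (11-4+1)! × 4! = 40320 × 24 = 967680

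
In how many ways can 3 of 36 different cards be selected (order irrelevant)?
C(36,3) = 36!/(3!×33!) = 7140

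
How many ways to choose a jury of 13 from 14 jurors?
C(14,13) = 14!/(13!×1!) = 14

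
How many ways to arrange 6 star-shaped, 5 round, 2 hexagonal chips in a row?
13! / (6! × 5! × 2!) = 36036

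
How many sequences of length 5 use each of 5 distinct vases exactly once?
5! = 120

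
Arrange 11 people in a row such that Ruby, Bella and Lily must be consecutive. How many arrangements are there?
Treat the 3 as one block: (11-3+1)! × 3! = 362880 × 6 = 2177280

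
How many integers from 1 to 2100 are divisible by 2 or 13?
⌊2100/2⌋ + ⌊2100/13⌋ - ⌊2100/26⌋ = 1050 + 161 - 80 = 1131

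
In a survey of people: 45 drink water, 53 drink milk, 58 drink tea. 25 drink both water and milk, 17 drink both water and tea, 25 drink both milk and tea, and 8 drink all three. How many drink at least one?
|A∪B∪C| = 45+53+58-25-17-25+8 = 97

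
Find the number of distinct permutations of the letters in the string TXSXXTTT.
8! / (3! × 1! × 4!) = 280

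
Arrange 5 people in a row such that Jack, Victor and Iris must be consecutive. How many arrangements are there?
Treat the 3 as one block: (5-3+1)! × 3! = 6 × 6 = 36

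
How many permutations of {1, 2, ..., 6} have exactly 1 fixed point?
Choose the 1 fixed point C(6,1) = 6, derange the rest: !5 = Σ_{j=0}^{5} (-1)^j·5!/j! = 120 - 120 + 60 - 20 + 5 - 1 = 44. Product = 6 × 44 = 264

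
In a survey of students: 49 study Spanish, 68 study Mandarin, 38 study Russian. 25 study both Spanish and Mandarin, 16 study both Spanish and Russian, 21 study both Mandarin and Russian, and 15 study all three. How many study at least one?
|A∪B∪C| = 49+68+38-25-16-21+15 = 108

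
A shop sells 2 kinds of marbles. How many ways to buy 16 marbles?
C(16+2-1, 2-1) = C(17, 1) = 17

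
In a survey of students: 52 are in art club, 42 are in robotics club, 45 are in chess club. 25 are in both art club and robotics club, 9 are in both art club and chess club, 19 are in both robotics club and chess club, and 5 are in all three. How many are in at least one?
|A∪B∪C| = 52+42+45-25-9-19+5 = 91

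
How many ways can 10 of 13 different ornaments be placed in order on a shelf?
P(13,10) = 13!/(13-10)! = 1037836800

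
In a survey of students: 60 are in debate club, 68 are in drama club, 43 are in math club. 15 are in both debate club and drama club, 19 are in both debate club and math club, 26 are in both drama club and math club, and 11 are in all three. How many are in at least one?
|A∪B∪C| = 60+68+43-15-19-26+11 = 122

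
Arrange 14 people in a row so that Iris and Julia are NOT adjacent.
Total - adjacent = 14! - (14-1)!×2 = 87178291200 - 12454041600 = 74724249600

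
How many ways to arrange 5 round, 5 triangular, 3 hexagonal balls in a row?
13! / (5! × 5! × 3!) = 72072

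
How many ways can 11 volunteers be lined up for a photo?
11! = 39916800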